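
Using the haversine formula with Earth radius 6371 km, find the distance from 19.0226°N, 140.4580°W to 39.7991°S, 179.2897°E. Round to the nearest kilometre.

Δλ = 179.2897 − -140.4580 = 319.7477°; wrapped into (−180°, 180°]: -40.2523°.
Δφ = -39.7991 − 19.0226 = -58.8217°.
a = sin²(Δφ/2) + cos φ₁ · cos φ₂ · sin²(Δλ/2) = 0.327144.
c = 2·atan2(√a, √(1−a)) = 1.21780 rad → d = 6371·c ≈ 7758.60 km.

7759 km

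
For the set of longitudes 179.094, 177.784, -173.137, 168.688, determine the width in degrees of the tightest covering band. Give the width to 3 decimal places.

Sort the longitudes: -173.137°, +168.688°, +177.784°, +179.094°.
Eastward gaps between consecutive values (wrapping around): 341.825°, 9.096°, 1.310°, 7.769°.
Largest gap = 341.825° ⇒ minimal covering band is its complement: 360° − 341.825° = 18.175°.
Band runs from +168.688° eastward to -173.137°, crossing the antimeridian.

18.175°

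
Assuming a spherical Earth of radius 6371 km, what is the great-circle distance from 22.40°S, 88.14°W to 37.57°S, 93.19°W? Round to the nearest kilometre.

Δλ = -93.19 − -88.14 = -5.05°.
Δφ = -37.57 − -22.40 = -15.17°.
a = sin²(Δφ/2) + cos φ₁ · cos φ₂ · sin²(Δλ/2) = 0.018845.
c = 2·atan2(√a, √(1−a)) = 0.27543 rad → d = 6371·c ≈ 1754.75 km.

1755 km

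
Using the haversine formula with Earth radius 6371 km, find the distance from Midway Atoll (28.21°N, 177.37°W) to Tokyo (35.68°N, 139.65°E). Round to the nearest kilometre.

4106 km

Δλ = 139.65 − -177.37 = 317.02°; wrapped into (−180°, 180°]: -42.98°.
Δφ = 35.68 − 28.21 = 7.47°.
a = sin²(Δφ/2) + cos φ₁ · cos φ₂ · sin²(Δλ/2) = 0.100307.
c = 2·atan2(√a, √(1−a)) = 0.64453 rad → d = 6371·c ≈ 4106.27 km.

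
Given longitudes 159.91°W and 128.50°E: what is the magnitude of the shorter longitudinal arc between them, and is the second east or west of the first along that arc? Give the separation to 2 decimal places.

Raw difference: 128.50 − -159.91 = 288.41°.
Normalise into (−180°, 180°]: 288.41° − 360° = -71.59°.
Negative ⇒ the second point lies to the west; separation 71.59°.

71.59° west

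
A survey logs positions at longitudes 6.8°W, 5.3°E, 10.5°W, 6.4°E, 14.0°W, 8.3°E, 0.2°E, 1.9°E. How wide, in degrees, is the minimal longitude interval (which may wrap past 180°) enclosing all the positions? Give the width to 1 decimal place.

Sort the longitudes: -14.0°, -10.5°, -6.8°, +0.2°, +1.9°, +5.3°, +6.4°, +8.3°.
Eastward gaps between consecutive values (wrapping around): 3.5°, 3.7°, 7.0°, 1.7°, 3.4°, 1.1°, 1.9°, 337.7°.
Largest gap = 337.7° ⇒ minimal covering band is its complement: 360° − 337.7° = 22.3°.
Band runs from -14.0° eastward to +8.3°.

22.3°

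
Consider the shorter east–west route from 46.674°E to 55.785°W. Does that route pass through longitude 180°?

Signed shortest Δλ = ((-55.785 − 46.674 + 180) mod 360) − 180 = -102.459°.
Going west by 102.459° from +46.674° reaches -55.785° without touching 180°.

No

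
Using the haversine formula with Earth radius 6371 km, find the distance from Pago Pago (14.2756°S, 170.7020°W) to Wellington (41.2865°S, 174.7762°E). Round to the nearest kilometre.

3315 km

Δλ = 174.7762 − -170.7020 = 345.4782°; wrapped into (−180°, 180°]: -14.5218°.
Δφ = -41.2865 − -14.2756 = -27.0109°.
a = sin²(Δφ/2) + cos φ₁ · cos φ₂ · sin²(Δλ/2) = 0.066172.
c = 2·atan2(√a, √(1−a)) = 0.52033 rad → d = 6371·c ≈ 3315.02 km.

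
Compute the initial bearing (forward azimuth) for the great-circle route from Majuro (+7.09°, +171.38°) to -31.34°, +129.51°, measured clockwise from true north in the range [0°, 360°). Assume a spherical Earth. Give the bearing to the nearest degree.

Δλ = 129.51 − 171.38 = -41.87°.
θ = atan2( sin Δλ · cos φ₂ , cos φ₁ · sin φ₂ − sin φ₁ · cos φ₂ · cos Δλ )
  = atan2(-0.57006, -0.59464) = -136.209° → normalised to [0°, 360°): 223.791°.

224°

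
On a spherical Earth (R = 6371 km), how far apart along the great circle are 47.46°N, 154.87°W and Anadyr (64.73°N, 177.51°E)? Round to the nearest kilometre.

Δλ = 177.51 − -154.87 = 332.38°; wrapped into (−180°, 180°]: -27.62°.
Δφ = 64.73 − 47.46 = 17.27°.
a = sin²(Δφ/2) + cos φ₁ · cos φ₂ · sin²(Δλ/2) = 0.038987.
c = 2·atan2(√a, √(1−a)) = 0.39751 rad → d = 6371·c ≈ 2532.57 km.

2533 km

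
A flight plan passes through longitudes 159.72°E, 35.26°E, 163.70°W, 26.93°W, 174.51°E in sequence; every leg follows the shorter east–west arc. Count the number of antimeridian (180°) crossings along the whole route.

2

Leg 1: +159.72° → +35.26°, shortest Δλ = -124.46° (west) — does not cross 180°.
Leg 2: +35.26° → -163.70°, shortest Δλ = 161.04° (east) — crosses 180°.
Leg 3: -163.70° → -26.93°, shortest Δλ = 136.77° (east) — does not cross 180°.
Leg 4: -26.93° → +174.51°, shortest Δλ = -158.56° (west) — crosses 180°.
Total crossings: 2.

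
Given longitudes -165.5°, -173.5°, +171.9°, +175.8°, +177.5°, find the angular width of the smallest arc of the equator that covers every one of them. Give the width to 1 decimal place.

22.6°

Sort the longitudes: -173.5°, -165.5°, +171.9°, +175.8°, +177.5°.
Eastward gaps between consecutive values (wrapping around): 8.0°, 337.4°, 3.9°, 1.7°, 9.0°.
Largest gap = 337.4° ⇒ minimal covering band is its complement: 360° − 337.4° = 22.6°.
Band runs from +171.9° eastward to -165.5°, crossing the antimeridian.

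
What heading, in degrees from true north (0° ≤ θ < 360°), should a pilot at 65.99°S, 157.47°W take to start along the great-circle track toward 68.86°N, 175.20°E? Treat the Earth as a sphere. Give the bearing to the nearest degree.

346°

Δλ = 175.20 − -157.47 = 332.67°; wrapped into (−180°, 180°]: -27.33°.
θ = atan2( sin Δλ · cos φ₂ , cos φ₁ · sin φ₂ − sin φ₁ · cos φ₂ · cos Δλ )
  = atan2(-0.16558, 0.67218) = -13.838° → normalised to [0°, 360°): 346.162°.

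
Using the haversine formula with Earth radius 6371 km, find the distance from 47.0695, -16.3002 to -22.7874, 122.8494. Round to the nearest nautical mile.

8366 nmi

Δλ = 122.8494 − -16.3002 = 139.1496°.
Δφ = -22.7874 − 47.0695 = -69.8569°.
a = sin²(Δφ/2) + cos φ₁ · cos φ₂ · sin²(Δλ/2) = 0.879288.
c = 2·atan2(√a, √(1−a)) = 2.43192 rad → d = 6371·c ≈ 15493.77 km ≈ 8365.97 nmi.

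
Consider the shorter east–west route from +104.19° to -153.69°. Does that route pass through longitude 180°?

Naïve |-153.69 − 104.19| = 257.88° > 180°, so the shorter arc goes the other way round — across 180°.
Signed shortest Δλ = ((-153.69 − 104.19 + 180) mod 360) − 180 = 102.12°.
Going east by 102.12° from +104.19° passes through 180° before reaching -153.69°.

Yes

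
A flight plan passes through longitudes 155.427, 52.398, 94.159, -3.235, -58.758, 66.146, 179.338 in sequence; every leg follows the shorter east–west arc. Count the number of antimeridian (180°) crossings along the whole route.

0

Leg 1: +155.427° → +52.398°, shortest Δλ = -103.029° (west) — does not cross 180°.
Leg 2: +52.398° → +94.159°, shortest Δλ = 41.761° (east) — does not cross 180°.
Leg 3: +94.159° → -3.235°, shortest Δλ = -97.394° (west) — does not cross 180°.
Leg 4: -3.235° → -58.758°, shortest Δλ = -55.523° (west) — does not cross 180°.
Leg 5: -58.758° → +66.146°, shortest Δλ = 124.904° (east) — does not cross 180°.
Leg 6: +66.146° → +179.338°, shortest Δλ = 113.192° (east) — does not cross 180°.
Total crossings: 0.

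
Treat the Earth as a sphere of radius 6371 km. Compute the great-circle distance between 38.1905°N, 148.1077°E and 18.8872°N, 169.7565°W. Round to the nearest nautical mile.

Δλ = -169.7565 − 148.1077 = -317.8642°; wrapped into (−180°, 180°]: 42.1358°.
Δφ = 18.8872 − 38.1905 = -19.3033°.
a = sin²(Δφ/2) + cos φ₁ · cos φ₂ · sin²(Δλ/2) = 0.124204.
c = 2·atan2(√a, √(1−a)) = 0.72032 rad → d = 6371·c ≈ 4589.18 km ≈ 2477.96 nmi.

2478 nmi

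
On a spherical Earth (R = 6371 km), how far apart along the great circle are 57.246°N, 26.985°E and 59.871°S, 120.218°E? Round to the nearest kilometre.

15341 km

Δλ = 120.218 − 26.985 = 93.233°.
Δφ = -59.871 − 57.246 = -117.117°.
a = sin²(Δφ/2) + cos φ₁ · cos φ₂ · sin²(Δλ/2) = 0.871348.
c = 2·atan2(√a, √(1−a)) = 2.40788 rad → d = 6371·c ≈ 15340.62 km.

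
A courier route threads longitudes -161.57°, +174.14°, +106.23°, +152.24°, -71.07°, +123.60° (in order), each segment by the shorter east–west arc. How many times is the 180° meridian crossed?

Leg 1: -161.57° → +174.14°, shortest Δλ = -24.29° (west) — crosses 180°.
Leg 2: +174.14° → +106.23°, shortest Δλ = -67.91° (west) — does not cross 180°.
Leg 3: +106.23° → +152.24°, shortest Δλ = 46.01° (east) — does not cross 180°.
Leg 4: +152.24° → -71.07°, shortest Δλ = 136.69° (east) — crosses 180°.
Leg 5: -71.07° → +123.60°, shortest Δλ = -165.33° (west) — crosses 180°.
Total crossings: 3.

3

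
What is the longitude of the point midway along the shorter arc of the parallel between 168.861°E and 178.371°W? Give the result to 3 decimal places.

175.245°E

Signed shortest Δλ from +168.861° to -178.371° is +12.768°.
Midpoint longitude = +168.861° + (+12.768°)/2 = +168.861° + 6.384° = +175.245°.
(The naïve average (+168.861 + -178.371)/2 = -4.755° is on the wrong side of the globe.)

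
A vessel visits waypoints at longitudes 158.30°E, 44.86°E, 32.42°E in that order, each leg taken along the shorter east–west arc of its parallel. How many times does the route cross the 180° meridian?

0

Leg 1: +158.30° → +44.86°, shortest Δλ = -113.44° (west) — does not cross 180°.
Leg 2: +44.86° → +32.42°, shortest Δλ = -12.44° (west) — does not cross 180°.
Total crossings: 0.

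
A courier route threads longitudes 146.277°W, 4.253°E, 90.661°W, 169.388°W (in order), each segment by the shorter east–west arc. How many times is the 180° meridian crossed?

0

Leg 1: -146.277° → +4.253°, shortest Δλ = 150.53° (east) — does not cross 180°.
Leg 2: +4.253° → -90.661°, shortest Δλ = -94.914° (west) — does not cross 180°.
Leg 3: -90.661° → -169.388°, shortest Δλ = -78.727° (west) — does not cross 180°.
Total crossings: 0.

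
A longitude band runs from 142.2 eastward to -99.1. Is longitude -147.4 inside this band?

Yes

Band width going east from +142.2° to -99.1°: ((-99.1 − 142.2) mod 360) = 118.7°.
Offset of -147.4° east of the west edge: ((-147.4 − 142.2) mod 360) = 70.4°.
70.4° ≤ 118.7° ⇒ inside.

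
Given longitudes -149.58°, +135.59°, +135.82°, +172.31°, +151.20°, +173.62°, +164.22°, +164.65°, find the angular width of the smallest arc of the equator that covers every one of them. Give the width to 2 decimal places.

Sort the longitudes: -149.58°, +135.59°, +135.82°, +151.20°, +164.22°, +164.65°, +172.31°, +173.62°.
Eastward gaps between consecutive values (wrapping around): 285.17°, 0.23°, 15.38°, 13.02°, 0.43°, 7.66°, 1.31°, 36.80°.
Largest gap = 285.17° ⇒ minimal covering band is its complement: 360° − 285.17° = 74.83°.
Band runs from +135.59° eastward to -149.58°, crossing the antimeridian.

74.83°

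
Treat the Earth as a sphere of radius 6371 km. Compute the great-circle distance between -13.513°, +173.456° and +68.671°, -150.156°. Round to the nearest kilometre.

9580 km

Δλ = -150.156 − 173.456 = -323.612°; wrapped into (−180°, 180°]: 36.388°.
Δφ = 68.671 − -13.513 = 82.184°.
a = sin²(Δφ/2) + cos φ₁ · cos φ₂ · sin²(Δλ/2) = 0.466482.
c = 2·atan2(√a, √(1−a)) = 1.50371 rad → d = 6371·c ≈ 9580.14 km.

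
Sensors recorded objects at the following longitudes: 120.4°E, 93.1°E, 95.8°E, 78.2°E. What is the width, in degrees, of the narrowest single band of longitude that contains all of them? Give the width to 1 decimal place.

42.2°

Sort the longitudes: +78.2°, +93.1°, +95.8°, +120.4°.
Eastward gaps between consecutive values (wrapping around): 14.9°, 2.7°, 24.6°, 317.8°.
Largest gap = 317.8° ⇒ minimal covering band is its complement: 360° − 317.8° = 42.2°.
Band runs from +78.2° eastward to +120.4°.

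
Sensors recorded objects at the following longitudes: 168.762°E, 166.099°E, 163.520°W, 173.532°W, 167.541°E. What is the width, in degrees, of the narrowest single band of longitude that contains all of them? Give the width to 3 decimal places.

30.381°

Sort the longitudes: -173.532°, -163.520°, +166.099°, +167.541°, +168.762°.
Eastward gaps between consecutive values (wrapping around): 10.012°, 329.619°, 1.442°, 1.221°, 17.706°.
Largest gap = 329.619° ⇒ minimal covering band is its complement: 360° − 329.619° = 30.381°.
Band runs from +166.099° eastward to -163.520°, crossing the antimeridian.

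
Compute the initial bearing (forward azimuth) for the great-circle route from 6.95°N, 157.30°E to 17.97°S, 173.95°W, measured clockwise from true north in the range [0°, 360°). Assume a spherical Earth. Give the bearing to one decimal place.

Δλ = -173.95 − 157.30 = -331.25°; wrapped into (−180°, 180°]: 28.75°.
θ = atan2( sin Δλ · cos φ₂ , cos φ₁ · sin φ₂ − sin φ₁ · cos φ₂ · cos Δλ )
  = atan2(0.45753, -0.40716) = 131.667° → normalised to [0°, 360°): 131.667°.

131.7°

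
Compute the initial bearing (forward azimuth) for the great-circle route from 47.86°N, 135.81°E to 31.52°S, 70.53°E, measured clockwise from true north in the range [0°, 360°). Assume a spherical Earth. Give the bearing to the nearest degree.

Δλ = 70.53 − 135.81 = -65.28°.
θ = atan2( sin Δλ · cos φ₂ , cos φ₁ · sin φ₂ − sin φ₁ · cos φ₂ · cos Δλ )
  = atan2(-0.77434, -0.61510) = -128.462° → normalised to [0°, 360°): 231.538°.

232°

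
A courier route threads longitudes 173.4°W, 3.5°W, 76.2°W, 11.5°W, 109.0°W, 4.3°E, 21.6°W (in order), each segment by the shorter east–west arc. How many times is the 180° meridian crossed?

Leg 1: -173.4° → -3.5°, shortest Δλ = 169.9° (east) — does not cross 180°.
Leg 2: -3.5° → -76.2°, shortest Δλ = -72.7° (west) — does not cross 180°.
Leg 3: -76.2° → -11.5°, shortest Δλ = 64.7° (east) — does not cross 180°.
Leg 4: -11.5° → -109.0°, shortest Δλ = -97.5° (west) — does not cross 180°.
Leg 5: -109.0° → +4.3°, shortest Δλ = 113.3° (east) — does not cross 180°.
Leg 6: +4.3° → -21.6°, shortest Δλ = -25.9° (west) — does not cross 180°.
Total crossings: 0.

0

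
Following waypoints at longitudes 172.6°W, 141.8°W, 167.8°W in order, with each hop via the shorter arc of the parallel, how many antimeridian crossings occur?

Leg 1: -172.6° → -141.8°, shortest Δλ = 30.8° (east) — does not cross 180°.
Leg 2: -141.8° → -167.8°, shortest Δλ = -26.0° (west) — does not cross 180°.
Total crossings: 0.

0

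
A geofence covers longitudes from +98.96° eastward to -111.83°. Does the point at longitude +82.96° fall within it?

Band width going east from +98.96° to -111.83°: ((-111.83 − 98.96) mod 360) = 149.21°.
Offset of +82.96° east of the west edge: ((82.96 − 98.96) mod 360) = 344.00°.
344.00° > 149.21° ⇒ outside.

No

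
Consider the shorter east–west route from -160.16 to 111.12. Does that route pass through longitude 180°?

Yes

Naïve |111.12 − -160.16| = 271.28° > 180°, so the shorter arc goes the other way round — across 180°.
Signed shortest Δλ = ((111.12 − -160.16 + 180) mod 360) − 180 = -88.72°.
Going west by 88.72° from -160.16° passes through 180° before reaching +111.12°.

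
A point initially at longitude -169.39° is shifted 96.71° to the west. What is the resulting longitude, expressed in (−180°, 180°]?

+93.90°

Start at -169.39°; shift −96.71° → -266.10°.
-266.10° lies outside (−180°, 180°]; add 360° → +93.90°.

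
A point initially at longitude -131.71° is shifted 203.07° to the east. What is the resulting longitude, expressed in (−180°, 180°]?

+71.36°

Start at -131.71°; shift +203.07° → +71.36°.
+71.36° already lies in (−180°, 180°].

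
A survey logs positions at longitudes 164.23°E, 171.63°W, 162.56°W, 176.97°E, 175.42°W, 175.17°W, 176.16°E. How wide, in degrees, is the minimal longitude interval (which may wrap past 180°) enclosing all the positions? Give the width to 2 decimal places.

33.21°

Sort the longitudes: -175.42°, -175.17°, -171.63°, -162.56°, +164.23°, +176.16°, +176.97°.
Eastward gaps between consecutive values (wrapping around): 0.25°, 3.54°, 9.07°, 326.79°, 11.93°, 0.81°, 7.61°.
Largest gap = 326.79° ⇒ minimal covering band is its complement: 360° − 326.79° = 33.21°.
Band runs from +164.23° eastward to -162.56°, crossing the antimeridian.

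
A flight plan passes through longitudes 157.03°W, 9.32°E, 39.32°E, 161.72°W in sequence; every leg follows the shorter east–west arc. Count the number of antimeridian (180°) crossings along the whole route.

1

Leg 1: -157.03° → +9.32°, shortest Δλ = 166.35° (east) — does not cross 180°.
Leg 2: +9.32° → +39.32°, shortest Δλ = 30.0° (east) — does not cross 180°.
Leg 3: +39.32° → -161.72°, shortest Δλ = 158.96° (east) — crosses 180°.
Total crossings: 1.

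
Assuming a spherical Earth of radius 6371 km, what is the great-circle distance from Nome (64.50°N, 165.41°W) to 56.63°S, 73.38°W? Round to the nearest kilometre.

Δλ = -73.38 − -165.41 = 92.03°.
Δφ = -56.63 − 64.50 = -121.13°.
a = sin²(Δφ/2) + cos φ₁ · cos φ₂ · sin²(Δλ/2) = 0.881085.
c = 2·atan2(√a, √(1−a)) = 2.43745 rad → d = 6371·c ≈ 15529.02 km.

15529 km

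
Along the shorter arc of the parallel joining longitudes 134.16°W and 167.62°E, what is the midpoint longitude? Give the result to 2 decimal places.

Signed shortest Δλ from -134.16° to +167.62° is -58.22°.
Midpoint longitude = -134.16° + (-58.22°)/2 = -134.16° − 29.11° = -163.27°.
(The naïve average (-134.16 + +167.62)/2 = 16.73° is on the wrong side of the globe.)

163.27°W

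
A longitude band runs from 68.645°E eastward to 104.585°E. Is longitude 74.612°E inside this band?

Band width going east from +68.645° to +104.585°: ((104.585 − 68.645) mod 360) = 35.940°.
Offset of +74.612° east of the west edge: ((74.612 − 68.645) mod 360) = 5.967°.
5.967° ≤ 35.940° ⇒ inside.

Yes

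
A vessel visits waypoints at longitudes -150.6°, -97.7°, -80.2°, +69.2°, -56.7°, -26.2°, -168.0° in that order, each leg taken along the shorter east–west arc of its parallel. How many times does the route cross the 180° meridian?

Leg 1: -150.6° → -97.7°, shortest Δλ = 52.9° (east) — does not cross 180°.
Leg 2: -97.7° → -80.2°, shortest Δλ = 17.5° (east) — does not cross 180°.
Leg 3: -80.2° → +69.2°, shortest Δλ = 149.4° (east) — does not cross 180°.
Leg 4: +69.2° → -56.7°, shortest Δλ = -125.9° (west) — does not cross 180°.
Leg 5: -56.7° → -26.2°, shortest Δλ = 30.5° (east) — does not cross 180°.
Leg 6: -26.2° → -168.0°, shortest Δλ = -141.8° (west) — does not cross 180°.
Total crossings: 0.

0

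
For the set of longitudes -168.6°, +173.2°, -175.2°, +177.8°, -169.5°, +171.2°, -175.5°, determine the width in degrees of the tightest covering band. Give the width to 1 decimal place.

Sort the longitudes: -175.5°, -175.2°, -169.5°, -168.6°, +171.2°, +173.2°, +177.8°.
Eastward gaps between consecutive values (wrapping around): 0.3°, 5.7°, 0.9°, 339.8°, 2.0°, 4.6°, 6.7°.
Largest gap = 339.8° ⇒ minimal covering band is its complement: 360° − 339.8° = 20.2°.
Band runs from +171.2° eastward to -168.6°, crossing the antimeridian.

20.2°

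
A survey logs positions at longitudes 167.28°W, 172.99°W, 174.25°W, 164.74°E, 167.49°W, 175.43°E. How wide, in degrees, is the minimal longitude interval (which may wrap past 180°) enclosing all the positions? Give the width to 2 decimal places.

Sort the longitudes: -174.25°, -172.99°, -167.49°, -167.28°, +164.74°, +175.43°.
Eastward gaps between consecutive values (wrapping around): 1.26°, 5.50°, 0.21°, 332.02°, 10.69°, 10.32°.
Largest gap = 332.02° ⇒ minimal covering band is its complement: 360° − 332.02° = 27.98°.
Band runs from +164.74° eastward to -167.28°, crossing the antimeridian.

27.98°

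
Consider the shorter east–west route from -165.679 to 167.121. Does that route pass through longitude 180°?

Yes

Naïve |167.121 − -165.679| = 332.8° > 180°, so the shorter arc goes the other way round — across 180°.
Signed shortest Δλ = ((167.121 − -165.679 + 180) mod 360) − 180 = -27.2°.
Going west by 27.2° from -165.679° passes through 180° before reaching +167.121°.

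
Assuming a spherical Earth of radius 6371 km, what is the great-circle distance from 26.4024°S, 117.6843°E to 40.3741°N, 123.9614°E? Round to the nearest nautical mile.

Δλ = 123.9614 − 117.6843 = 6.2771°.
Δφ = 40.3741 − -26.4024 = 66.7765°.
a = sin²(Δφ/2) + cos φ₁ · cos φ₂ · sin²(Δλ/2) = 0.304886.
c = 2·atan2(√a, √(1−a)) = 1.16992 rad → d = 6371·c ≈ 7453.54 km ≈ 4024.59 nmi.

4025 nmi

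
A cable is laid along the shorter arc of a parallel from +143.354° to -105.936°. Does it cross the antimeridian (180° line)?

Naïve |-105.936 − 143.354| = 249.29° > 180°, so the shorter arc goes the other way round — across 180°.
Signed shortest Δλ = ((-105.936 − 143.354 + 180) mod 360) − 180 = 110.71°.
Going east by 110.71° from +143.354° passes through 180° before reaching -105.936°.

Yes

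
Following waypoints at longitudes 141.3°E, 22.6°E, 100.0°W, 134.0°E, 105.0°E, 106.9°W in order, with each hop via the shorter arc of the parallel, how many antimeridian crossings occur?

2

Leg 1: +141.3° → +22.6°, shortest Δλ = -118.7° (west) — does not cross 180°.
Leg 2: +22.6° → -100.0°, shortest Δλ = -122.6° (west) — does not cross 180°.
Leg 3: -100.0° → +134.0°, shortest Δλ = -126.0° (west) — crosses 180°.
Leg 4: +134.0° → +105.0°, shortest Δλ = -29.0° (west) — does not cross 180°.
Leg 5: +105.0° → -106.9°, shortest Δλ = 148.1° (east) — crosses 180°.
Total crossings: 2.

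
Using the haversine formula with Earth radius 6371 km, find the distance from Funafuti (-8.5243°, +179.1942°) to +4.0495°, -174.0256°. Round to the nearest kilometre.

Δλ = -174.0256 − 179.1942 = -353.2198°; wrapped into (−180°, 180°]: 6.7802°.
Δφ = 4.0495 − -8.5243 = 12.5738°.
a = sin²(Δφ/2) + cos φ₁ · cos φ₂ · sin²(Δλ/2) = 0.015441.
c = 2·atan2(√a, √(1−a)) = 0.24917 rad → d = 6371·c ≈ 1587.47 km.

1587 km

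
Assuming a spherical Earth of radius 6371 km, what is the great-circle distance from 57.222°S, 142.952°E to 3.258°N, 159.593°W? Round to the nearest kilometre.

8444 km

Δλ = -159.593 − 142.952 = -302.545°; wrapped into (−180°, 180°]: 57.455°.
Δφ = 3.258 − -57.222 = 60.480°.
a = sin²(Δφ/2) + cos φ₁ · cos φ₂ · sin²(Δλ/2) = 0.378505.
c = 2·atan2(√a, √(1−a)) = 1.32535 rad → d = 6371·c ≈ 8443.79 km.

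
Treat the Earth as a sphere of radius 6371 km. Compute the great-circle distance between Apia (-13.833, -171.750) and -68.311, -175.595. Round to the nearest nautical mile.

3274 nmi

Δλ = -175.595 − -171.750 = -3.845°.
Δφ = -68.311 − -13.833 = -54.478°.
a = sin²(Δφ/2) + cos φ₁ · cos φ₂ · sin²(Δλ/2) = 0.209896.
c = 2·atan2(√a, √(1−a)) = 0.95181 rad → d = 6371·c ≈ 6064.00 km ≈ 3274.30 nmi.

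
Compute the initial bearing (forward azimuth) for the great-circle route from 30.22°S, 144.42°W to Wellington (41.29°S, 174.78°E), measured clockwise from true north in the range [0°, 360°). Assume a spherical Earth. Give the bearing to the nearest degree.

240°

Δλ = 174.78 − -144.42 = 319.20°; wrapped into (−180°, 180°]: -40.80°.
θ = atan2( sin Δλ · cos φ₂ , cos φ₁ · sin φ₂ − sin φ₁ · cos φ₂ · cos Δλ )
  = atan2(-0.49097, -0.28391) = -120.039° → normalised to [0°, 360°): 239.961°.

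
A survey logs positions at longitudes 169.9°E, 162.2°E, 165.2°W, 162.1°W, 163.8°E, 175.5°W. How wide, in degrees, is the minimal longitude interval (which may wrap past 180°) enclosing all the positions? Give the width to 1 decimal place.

35.7°

Sort the longitudes: -175.5°, -165.2°, -162.1°, +162.2°, +163.8°, +169.9°.
Eastward gaps between consecutive values (wrapping around): 10.3°, 3.1°, 324.3°, 1.6°, 6.1°, 14.6°.
Largest gap = 324.3° ⇒ minimal covering band is its complement: 360° − 324.3° = 35.7°.
Band runs from +162.2° eastward to -162.1°, crossing the antimeridian.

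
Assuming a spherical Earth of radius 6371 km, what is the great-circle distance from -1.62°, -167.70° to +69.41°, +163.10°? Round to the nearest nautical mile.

Δλ = 163.10 − -167.70 = 330.80°; wrapped into (−180°, 180°]: -29.20°.
Δφ = 69.41 − -1.62 = 71.03°.
a = sin²(Δφ/2) + cos φ₁ · cos φ₂ · sin²(Δλ/2) = 0.359800.
c = 2·atan2(√a, √(1−a)) = 1.28659 rad → d = 6371·c ≈ 8196.83 km ≈ 4425.94 nmi.

4426 nmi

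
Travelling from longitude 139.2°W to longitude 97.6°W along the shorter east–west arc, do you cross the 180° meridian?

No

Signed shortest Δλ = ((-97.6 − -139.2 + 180) mod 360) − 180 = 41.6°.
Going east by 41.6° from -139.2° reaches -97.6° without touching 180°.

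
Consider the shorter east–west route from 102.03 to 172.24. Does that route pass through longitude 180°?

Signed shortest Δλ = ((172.24 − 102.03 + 180) mod 360) − 180 = 70.21°.
Going east by 70.21° from +102.03° reaches +172.24° without touching 180°.

No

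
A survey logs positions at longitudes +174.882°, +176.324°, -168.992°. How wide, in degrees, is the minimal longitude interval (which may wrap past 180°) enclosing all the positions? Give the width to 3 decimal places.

16.126°

Sort the longitudes: -168.992°, +174.882°, +176.324°.
Eastward gaps between consecutive values (wrapping around): 343.874°, 1.442°, 14.684°.
Largest gap = 343.874° ⇒ minimal covering band is its complement: 360° − 343.874° = 16.126°.
Band runs from +174.882° eastward to -168.992°, crossing the antimeridian.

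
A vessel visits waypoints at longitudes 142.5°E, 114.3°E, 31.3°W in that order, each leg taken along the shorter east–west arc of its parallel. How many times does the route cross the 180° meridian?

Leg 1: +142.5° → +114.3°, shortest Δλ = -28.2° (west) — does not cross 180°.
Leg 2: +114.3° → -31.3°, shortest Δλ = -145.6° (west) — does not cross 180°.
Total crossings: 0.

0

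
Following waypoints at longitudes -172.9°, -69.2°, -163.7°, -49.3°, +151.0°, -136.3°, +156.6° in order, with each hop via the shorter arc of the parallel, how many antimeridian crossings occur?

Leg 1: -172.9° → -69.2°, shortest Δλ = 103.7° (east) — does not cross 180°.
Leg 2: -69.2° → -163.7°, shortest Δλ = -94.5° (west) — does not cross 180°.
Leg 3: -163.7° → -49.3°, shortest Δλ = 114.4° (east) — does not cross 180°.
Leg 4: -49.3° → +151.0°, shortest Δλ = -159.7° (west) — crosses 180°.
Leg 5: +151.0° → -136.3°, shortest Δλ = 72.7° (east) — crosses 180°.
Leg 6: -136.3° → +156.6°, shortest Δλ = -67.1° (west) — crosses 180°.
Total crossings: 3.

3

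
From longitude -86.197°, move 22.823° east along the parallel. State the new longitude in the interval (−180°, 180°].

Start at -86.197°; shift +22.823° → -63.374°.
-63.374° already lies in (−180°, 180°].

-63.374°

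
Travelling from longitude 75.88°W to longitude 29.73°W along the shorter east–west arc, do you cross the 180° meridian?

No

Signed shortest Δλ = ((-29.73 − -75.88 + 180) mod 360) − 180 = 46.15°.
Going east by 46.15° from -75.88° reaches -29.73° without touching 180°.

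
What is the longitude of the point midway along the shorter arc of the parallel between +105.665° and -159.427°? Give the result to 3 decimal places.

Signed shortest Δλ from +105.665° to -159.427° is +94.908°.
Midpoint longitude = +105.665° + (+94.908°)/2 = +105.665° + 47.454° = +153.119°.
(The naïve average (+105.665 + -159.427)/2 = -26.881° is on the wrong side of the globe.)

+153.119°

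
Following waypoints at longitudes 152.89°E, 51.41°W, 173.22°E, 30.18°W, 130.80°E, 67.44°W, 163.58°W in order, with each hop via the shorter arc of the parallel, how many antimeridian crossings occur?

Leg 1: +152.89° → -51.41°, shortest Δλ = 155.7° (east) — crosses 180°.
Leg 2: -51.41° → +173.22°, shortest Δλ = -135.37° (west) — crosses 180°.
Leg 3: +173.22° → -30.18°, shortest Δλ = 156.6° (east) — crosses 180°.
Leg 4: -30.18° → +130.80°, shortest Δλ = 160.98° (east) — does not cross 180°.
Leg 5: +130.80° → -67.44°, shortest Δλ = 161.76° (east) — crosses 180°.
Leg 6: -67.44° → -163.58°, shortest Δλ = -96.14° (west) — does not cross 180°.
Total crossings: 4.

4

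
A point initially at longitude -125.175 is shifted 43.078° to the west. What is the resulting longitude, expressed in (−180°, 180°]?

-168.253°

Start at -125.175°; shift −43.078° → -168.253°.
-168.253° already lies in (−180°, 180°].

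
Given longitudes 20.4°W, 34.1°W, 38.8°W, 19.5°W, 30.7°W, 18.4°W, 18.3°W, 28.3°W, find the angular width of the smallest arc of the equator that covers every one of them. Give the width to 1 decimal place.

Sort the longitudes: -38.8°, -34.1°, -30.7°, -28.3°, -20.4°, -19.5°, -18.4°, -18.3°.
Eastward gaps between consecutive values (wrapping around): 4.7°, 3.4°, 2.4°, 7.9°, 0.9°, 1.1°, 0.1°, 339.5°.
Largest gap = 339.5° ⇒ minimal covering band is its complement: 360° − 339.5° = 20.5°.
Band runs from -38.8° eastward to -18.3°.

20.5°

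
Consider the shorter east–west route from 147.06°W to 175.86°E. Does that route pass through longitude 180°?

Yes

Naïve |175.86 − -147.06| = 322.92° > 180°, so the shorter arc goes the other way round — across 180°.
Signed shortest Δλ = ((175.86 − -147.06 + 180) mod 360) − 180 = -37.08°.
Going west by 37.08° from -147.06° passes through 180° before reaching +175.86°.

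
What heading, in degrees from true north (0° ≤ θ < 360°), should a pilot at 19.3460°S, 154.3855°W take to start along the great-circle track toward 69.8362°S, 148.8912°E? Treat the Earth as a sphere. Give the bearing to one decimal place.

199.3°

Δλ = 148.8912 − -154.3855 = 303.2767°; wrapped into (−180°, 180°]: -56.7233°.
θ = atan2( sin Δλ · cos φ₂ , cos φ₁ · sin φ₂ − sin φ₁ · cos φ₂ · cos Δλ )
  = atan2(-0.28818, -0.82305) = -160.703° → normalised to [0°, 360°): 199.297°.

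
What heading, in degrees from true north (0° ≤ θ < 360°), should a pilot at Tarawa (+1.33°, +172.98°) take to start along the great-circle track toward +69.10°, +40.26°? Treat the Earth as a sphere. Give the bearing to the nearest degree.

344°

Δλ = 40.26 − 172.98 = -132.72°.
θ = atan2( sin Δλ · cos φ₂ , cos φ₁ · sin φ₂ − sin φ₁ · cos φ₂ · cos Δλ )
  = atan2(-0.26209, 0.93957) = -15.586° → normalised to [0°, 360°): 344.414°.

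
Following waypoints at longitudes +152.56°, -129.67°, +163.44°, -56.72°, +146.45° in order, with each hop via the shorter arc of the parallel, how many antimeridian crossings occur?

4

Leg 1: +152.56° → -129.67°, shortest Δλ = 77.77° (east) — crosses 180°.
Leg 2: -129.67° → +163.44°, shortest Δλ = -66.89° (west) — crosses 180°.
Leg 3: +163.44° → -56.72°, shortest Δλ = 139.84° (east) — crosses 180°.
Leg 4: -56.72° → +146.45°, shortest Δλ = -156.83° (west) — crosses 180°.
Total crossings: 4.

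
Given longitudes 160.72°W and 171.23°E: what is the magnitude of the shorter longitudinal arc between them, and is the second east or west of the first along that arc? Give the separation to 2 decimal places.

28.05° west

Raw difference: 171.23 − -160.72 = 331.95°.
Normalise into (−180°, 180°]: 331.95° − 360° = -28.05°.
Negative ⇒ the second point lies to the west; separation 28.05°.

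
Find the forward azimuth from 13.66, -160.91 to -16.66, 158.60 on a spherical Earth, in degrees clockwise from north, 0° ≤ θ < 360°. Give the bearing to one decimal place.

Δλ = 158.60 − -160.91 = 319.51°; wrapped into (−180°, 180°]: -40.49°.
θ = atan2( sin Δλ · cos φ₂ , cos φ₁ · sin φ₂ − sin φ₁ · cos φ₂ · cos Δλ )
  = atan2(-0.62206, -0.45065) = -125.921° → normalised to [0°, 360°): 234.079°.

234.1°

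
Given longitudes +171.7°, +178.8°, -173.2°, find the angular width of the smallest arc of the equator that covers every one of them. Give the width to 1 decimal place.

Sort the longitudes: -173.2°, +171.7°, +178.8°.
Eastward gaps between consecutive values (wrapping around): 344.9°, 7.1°, 8.0°.
Largest gap = 344.9° ⇒ minimal covering band is its complement: 360° − 344.9° = 15.1°.
Band runs from +171.7° eastward to -173.2°, crossing the antimeridian.

15.1°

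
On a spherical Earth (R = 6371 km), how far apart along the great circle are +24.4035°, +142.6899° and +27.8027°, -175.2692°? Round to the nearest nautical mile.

2265 nmi

Δλ = -175.2692 − 142.6899 = -317.9591°; wrapped into (−180°, 180°]: 42.0409°.
Δφ = 27.8027 − 24.4035 = 3.3992°.
a = sin²(Δφ/2) + cos φ₁ · cos φ₂ · sin²(Δλ/2) = 0.104525.
c = 2·atan2(√a, √(1−a)) = 0.65843 rad → d = 6371·c ≈ 4194.89 km ≈ 2265.06 nmi.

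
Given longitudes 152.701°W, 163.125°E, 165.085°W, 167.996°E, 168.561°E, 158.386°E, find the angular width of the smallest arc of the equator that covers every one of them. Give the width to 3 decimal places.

48.913°

Sort the longitudes: -165.085°, -152.701°, +158.386°, +163.125°, +167.996°, +168.561°.
Eastward gaps between consecutive values (wrapping around): 12.384°, 311.087°, 4.739°, 4.871°, 0.565°, 26.354°.
Largest gap = 311.087° ⇒ minimal covering band is its complement: 360° − 311.087° = 48.913°.
Band runs from +158.386° eastward to -152.701°, crossing the antimeridian.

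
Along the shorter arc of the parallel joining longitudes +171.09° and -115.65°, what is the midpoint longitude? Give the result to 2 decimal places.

Signed shortest Δλ from +171.09° to -115.65° is +73.26°.
Midpoint longitude = +171.09° + (+73.26°)/2 = +171.09° + 36.63° = +207.72°.
Normalise into (−180°, 180°]: -152.28°.
(The naïve average (+171.09 + -115.65)/2 = 27.72° is on the wrong side of the globe.)

-152.28°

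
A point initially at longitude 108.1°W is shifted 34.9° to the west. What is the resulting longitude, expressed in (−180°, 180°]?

143.0°W

Start at -108.1°; shift −34.9° → -143.0°.
-143.0° already lies in (−180°, 180°].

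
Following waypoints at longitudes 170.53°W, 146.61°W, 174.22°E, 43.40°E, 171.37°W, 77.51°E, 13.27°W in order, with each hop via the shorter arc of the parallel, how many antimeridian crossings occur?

3

Leg 1: -170.53° → -146.61°, shortest Δλ = 23.92° (east) — does not cross 180°.
Leg 2: -146.61° → +174.22°, shortest Δλ = -39.17° (west) — crosses 180°.
Leg 3: +174.22° → +43.40°, shortest Δλ = -130.82° (west) — does not cross 180°.
Leg 4: +43.40° → -171.37°, shortest Δλ = 145.23° (east) — crosses 180°.
Leg 5: -171.37° → +77.51°, shortest Δλ = -111.12° (west) — crosses 180°.
Leg 6: +77.51° → -13.27°, shortest Δλ = -90.78° (west) — does not cross 180°.
Total crossings: 3.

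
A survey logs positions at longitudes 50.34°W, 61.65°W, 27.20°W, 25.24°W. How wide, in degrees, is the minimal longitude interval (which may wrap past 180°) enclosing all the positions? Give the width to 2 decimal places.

Sort the longitudes: -61.65°, -50.34°, -27.20°, -25.24°.
Eastward gaps between consecutive values (wrapping around): 11.31°, 23.14°, 1.96°, 323.59°.
Largest gap = 323.59° ⇒ minimal covering band is its complement: 360° − 323.59° = 36.41°.
Band runs from -61.65° eastward to -25.24°.

36.41°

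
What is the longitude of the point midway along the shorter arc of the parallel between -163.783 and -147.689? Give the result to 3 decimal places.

Signed shortest Δλ from -163.783° to -147.689° is +16.094°.
Midpoint longitude = -163.783° + (+16.094°)/2 = -163.783° + 8.047° = -155.736°.

-155.736°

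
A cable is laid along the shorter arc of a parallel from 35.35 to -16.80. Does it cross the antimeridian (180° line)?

Signed shortest Δλ = ((-16.80 − 35.35 + 180) mod 360) − 180 = -52.15°.
Going west by 52.15° from +35.35° reaches -16.80° without touching 180°.

No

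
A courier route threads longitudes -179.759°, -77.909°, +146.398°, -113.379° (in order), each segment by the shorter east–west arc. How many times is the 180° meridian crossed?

2

Leg 1: -179.759° → -77.909°, shortest Δλ = 101.85° (east) — does not cross 180°.
Leg 2: -77.909° → +146.398°, shortest Δλ = -135.693° (west) — crosses 180°.
Leg 3: +146.398° → -113.379°, shortest Δλ = 100.223° (east) — crosses 180°.
Total crossings: 2.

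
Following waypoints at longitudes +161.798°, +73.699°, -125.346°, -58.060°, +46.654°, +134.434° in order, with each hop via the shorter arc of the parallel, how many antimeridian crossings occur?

Leg 1: +161.798° → +73.699°, shortest Δλ = -88.099° (west) — does not cross 180°.
Leg 2: +73.699° → -125.346°, shortest Δλ = 160.955° (east) — crosses 180°.
Leg 3: -125.346° → -58.060°, shortest Δλ = 67.286° (east) — does not cross 180°.
Leg 4: -58.060° → +46.654°, shortest Δλ = 104.714° (east) — does not cross 180°.
Leg 5: +46.654° → +134.434°, shortest Δλ = 87.78° (east) — does not cross 180°.
Total crossings: 1.

1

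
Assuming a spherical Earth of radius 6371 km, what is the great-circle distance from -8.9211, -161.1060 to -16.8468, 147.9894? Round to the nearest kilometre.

5573 km

Δλ = 147.9894 − -161.1060 = 309.0954°; wrapped into (−180°, 180°]: -50.9046°.
Δφ = -16.8468 − -8.9211 = -7.9257°.
a = sin²(Δφ/2) + cos φ₁ · cos φ₂ · sin²(Δλ/2) = 0.179405.
c = 2·atan2(√a, √(1−a)) = 0.87475 rad → d = 6371·c ≈ 5573.01 km.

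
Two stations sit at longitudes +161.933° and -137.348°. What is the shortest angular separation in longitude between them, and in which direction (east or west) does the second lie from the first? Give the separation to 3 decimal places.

Raw difference: -137.348 − 161.933 = -299.281°.
Normalise into (−180°, 180°]: -299.281° + 360° = 60.719°.
Positive ⇒ the second point lies to the east; separation 60.719°.

60.719° east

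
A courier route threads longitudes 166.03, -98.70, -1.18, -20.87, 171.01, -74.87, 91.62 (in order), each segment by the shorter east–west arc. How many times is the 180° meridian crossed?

3

Leg 1: +166.03° → -98.70°, shortest Δλ = 95.27° (east) — crosses 180°.
Leg 2: -98.70° → -1.18°, shortest Δλ = 97.52° (east) — does not cross 180°.
Leg 3: -1.18° → -20.87°, shortest Δλ = -19.69° (west) — does not cross 180°.
Leg 4: -20.87° → +171.01°, shortest Δλ = -168.12° (west) — crosses 180°.
Leg 5: +171.01° → -74.87°, shortest Δλ = 114.12° (east) — crosses 180°.
Leg 6: -74.87° → +91.62°, shortest Δλ = 166.49° (east) — does not cross 180°.
Total crossings: 3.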